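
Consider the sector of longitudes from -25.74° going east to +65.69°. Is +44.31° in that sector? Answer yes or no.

Yes

Band width going east from -25.74° to +65.69°: ((65.69 − -25.74) mod 360) = 91.43°.
Offset of +44.31° east of the west edge: ((44.31 − -25.74) mod 360) = 70.05°.
70.05° ≤ 91.43° ⇒ inside.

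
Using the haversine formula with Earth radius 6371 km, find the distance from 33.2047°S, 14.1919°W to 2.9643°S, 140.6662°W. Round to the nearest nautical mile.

7081 nmi

Δλ = -140.6662 − -14.1919 = -126.4743°.
Δφ = -2.9643 − -33.2047 = 30.2404°.
a = sin²(Δφ/2) + cos φ₁ · cos φ₂ · sin²(Δλ/2) = 0.734206.
c = 2·atan2(√a, √(1−a)) = 2.05829 rad → d = 6371·c ≈ 13113.36 km ≈ 7080.65 nmi.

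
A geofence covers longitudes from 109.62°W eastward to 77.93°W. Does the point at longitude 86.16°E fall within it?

Band width going east from -109.62° to -77.93°: ((-77.93 − -109.62) mod 360) = 31.69°.
Offset of +86.16° east of the west edge: ((86.16 − -109.62) mod 360) = 195.78°.
195.78° > 31.69° ⇒ outside.

No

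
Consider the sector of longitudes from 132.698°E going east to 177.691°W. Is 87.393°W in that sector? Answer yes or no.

Band width going east from +132.698° to -177.691°: ((-177.691 − 132.698) mod 360) = 49.611°.
Offset of -87.393° east of the west edge: ((-87.393 − 132.698) mod 360) = 139.909°.
139.909° > 49.611° ⇒ outside.

No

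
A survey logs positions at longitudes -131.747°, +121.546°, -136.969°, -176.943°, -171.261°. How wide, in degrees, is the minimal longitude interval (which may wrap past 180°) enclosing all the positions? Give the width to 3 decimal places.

Sort the longitudes: -176.943°, -171.261°, -136.969°, -131.747°, +121.546°.
Eastward gaps between consecutive values (wrapping around): 5.682°, 34.292°, 5.222°, 253.293°, 61.511°.
Largest gap = 253.293° ⇒ minimal covering band is its complement: 360° − 253.293° = 106.707°.
Band runs from +121.546° eastward to -131.747°, crossing the antimeridian.

106.707°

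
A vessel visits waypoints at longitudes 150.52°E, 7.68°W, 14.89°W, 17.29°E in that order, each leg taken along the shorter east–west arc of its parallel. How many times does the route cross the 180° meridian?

0

Leg 1: +150.52° → -7.68°, shortest Δλ = -158.2° (west) — does not cross 180°.
Leg 2: -7.68° → -14.89°, shortest Δλ = -7.21° (west) — does not cross 180°.
Leg 3: -14.89° → +17.29°, shortest Δλ = 32.18° (east) — does not cross 180°.
Total crossings: 0.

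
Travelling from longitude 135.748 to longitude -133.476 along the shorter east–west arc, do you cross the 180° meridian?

Yes

Naïve |-133.476 − 135.748| = 269.224° > 180°, so the shorter arc goes the other way round — across 180°.
Signed shortest Δλ = ((-133.476 − 135.748 + 180) mod 360) − 180 = 90.776°.
Going east by 90.776° from +135.748° passes through 180° before reaching -133.476°.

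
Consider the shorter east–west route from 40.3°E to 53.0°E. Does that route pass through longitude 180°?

No

Signed shortest Δλ = ((53.0 − 40.3 + 180) mod 360) − 180 = 12.7°.
Going east by 12.7° from +40.3° reaches +53.0° without touching 180°.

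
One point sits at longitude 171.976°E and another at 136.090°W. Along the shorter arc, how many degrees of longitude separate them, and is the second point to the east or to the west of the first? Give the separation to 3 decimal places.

51.934° east

Raw difference: -136.090 − 171.976 = -308.066°.
Normalise into (−180°, 180°]: -308.066° + 360° = 51.934°.
Positive ⇒ the second point lies to the east; separation 51.934°.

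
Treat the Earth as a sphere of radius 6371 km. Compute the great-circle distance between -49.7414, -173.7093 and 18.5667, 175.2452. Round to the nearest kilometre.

Δλ = 175.2452 − -173.7093 = 348.9545°; wrapped into (−180°, 180°]: -11.0455°.
Δφ = 18.5667 − -49.7414 = 68.3081°.
a = sin²(Δφ/2) + cos φ₁ · cos φ₂ · sin²(Δλ/2) = 0.320866.
c = 2·atan2(√a, √(1−a)) = 1.20439 rad → d = 6371·c ≈ 7673.14 km.

7673 km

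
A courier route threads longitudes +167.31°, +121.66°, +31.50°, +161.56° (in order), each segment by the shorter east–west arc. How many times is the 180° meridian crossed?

0

Leg 1: +167.31° → +121.66°, shortest Δλ = -45.65° (west) — does not cross 180°.
Leg 2: +121.66° → +31.50°, shortest Δλ = -90.16° (west) — does not cross 180°.
Leg 3: +31.50° → +161.56°, shortest Δλ = 130.06° (east) — does not cross 180°.
Total crossings: 0.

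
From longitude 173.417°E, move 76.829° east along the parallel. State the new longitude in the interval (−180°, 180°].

Start at +173.417°; shift +76.829° → +250.246°.
+250.246° lies outside (−180°, 180°]; subtract 360° → -109.754°.

109.754°W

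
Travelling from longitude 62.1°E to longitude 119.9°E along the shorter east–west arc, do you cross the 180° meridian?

No

Signed shortest Δλ = ((119.9 − 62.1 + 180) mod 360) − 180 = 57.8°.
Going east by 57.8° from +62.1° reaches +119.9° without touching 180°.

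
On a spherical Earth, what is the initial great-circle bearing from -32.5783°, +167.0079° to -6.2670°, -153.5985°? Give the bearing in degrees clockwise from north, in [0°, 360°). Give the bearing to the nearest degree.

Δλ = -153.5985 − 167.0079 = -320.6064°; wrapped into (−180°, 180°]: 39.3936°.
θ = atan2( sin Δλ · cos φ₂ , cos φ₁ · sin φ₂ − sin φ₁ · cos φ₂ · cos Δλ )
  = atan2(0.63085, 0.32165) = 62.985° → normalised to [0°, 360°): 62.985°.

63°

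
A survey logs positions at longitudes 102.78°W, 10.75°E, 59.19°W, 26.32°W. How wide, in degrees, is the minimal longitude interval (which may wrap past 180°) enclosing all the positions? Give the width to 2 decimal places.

Sort the longitudes: -102.78°, -59.19°, -26.32°, +10.75°.
Eastward gaps between consecutive values (wrapping around): 43.59°, 32.87°, 37.07°, 246.47°.
Largest gap = 246.47° ⇒ minimal covering band is its complement: 360° − 246.47° = 113.53°.
Band runs from -102.78° eastward to +10.75°.

113.53°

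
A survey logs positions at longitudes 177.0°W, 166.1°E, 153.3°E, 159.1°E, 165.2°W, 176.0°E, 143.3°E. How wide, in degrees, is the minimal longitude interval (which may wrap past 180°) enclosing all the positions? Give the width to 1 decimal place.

51.5°

Sort the longitudes: -177.0°, -165.2°, +143.3°, +153.3°, +159.1°, +166.1°, +176.0°.
Eastward gaps between consecutive values (wrapping around): 11.8°, 308.5°, 10.0°, 5.8°, 7.0°, 9.9°, 7.0°.
Largest gap = 308.5° ⇒ minimal covering band is its complement: 360° − 308.5° = 51.5°.
Band runs from +143.3° eastward to -165.2°, crossing the antimeridian.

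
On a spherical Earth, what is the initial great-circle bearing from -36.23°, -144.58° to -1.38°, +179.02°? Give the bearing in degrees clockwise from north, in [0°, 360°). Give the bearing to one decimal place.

307.6°

Δλ = 179.02 − -144.58 = 323.60°; wrapped into (−180°, 180°]: -36.40°.
θ = atan2( sin Δλ · cos φ₂ , cos φ₁ · sin φ₂ − sin φ₁ · cos φ₂ · cos Δλ )
  = atan2(-0.59325, 0.45615) = -52.443° → normalised to [0°, 360°): 307.557°.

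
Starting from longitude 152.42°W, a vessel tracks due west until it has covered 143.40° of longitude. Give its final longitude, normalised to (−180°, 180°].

64.18°E

Start at -152.42°; shift −143.40° → -295.82°.
-295.82° lies outside (−180°, 180°]; add 360° → +64.18°.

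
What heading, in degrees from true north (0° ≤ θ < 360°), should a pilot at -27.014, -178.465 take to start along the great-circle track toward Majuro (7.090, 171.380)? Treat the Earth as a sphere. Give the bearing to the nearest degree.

342°

Δλ = 171.380 − -178.465 = 349.845°; wrapped into (−180°, 180°]: -10.155°.
θ = atan2( sin Δλ · cos φ₂ , cos φ₁ · sin φ₂ − sin φ₁ · cos φ₂ · cos Δλ )
  = atan2(-0.17496, 0.55364) = -17.538° → normalised to [0°, 360°): 342.462°.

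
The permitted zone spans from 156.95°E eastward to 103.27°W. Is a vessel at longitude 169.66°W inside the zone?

Yes

Band width going east from +156.95° to -103.27°: ((-103.27 − 156.95) mod 360) = 99.78°.
Offset of -169.66° east of the west edge: ((-169.66 − 156.95) mod 360) = 33.39°.
33.39° ≤ 99.78° ⇒ inside.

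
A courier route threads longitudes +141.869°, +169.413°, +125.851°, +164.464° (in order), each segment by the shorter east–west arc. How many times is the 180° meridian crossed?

Leg 1: +141.869° → +169.413°, shortest Δλ = 27.544° (east) — does not cross 180°.
Leg 2: +169.413° → +125.851°, shortest Δλ = -43.562° (west) — does not cross 180°.
Leg 3: +125.851° → +164.464°, shortest Δλ = 38.613° (east) — does not cross 180°.
Total crossings: 0.

0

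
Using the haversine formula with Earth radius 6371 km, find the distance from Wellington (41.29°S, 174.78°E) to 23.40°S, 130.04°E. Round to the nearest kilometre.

4586 km

Δλ = 130.04 − 174.78 = -44.74°.
Δφ = -23.40 − -41.29 = 17.89°.
a = sin²(Δφ/2) + cos φ₁ · cos φ₂ · sin²(Δλ/2) = 0.124059.
c = 2·atan2(√a, √(1−a)) = 0.71988 rad → d = 6371·c ≈ 4586.38 km.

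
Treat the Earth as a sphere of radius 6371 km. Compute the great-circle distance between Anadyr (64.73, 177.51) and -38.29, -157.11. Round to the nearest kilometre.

11668 km

Δλ = -157.11 − 177.51 = -334.62°; wrapped into (−180°, 180°]: 25.38°.
Δφ = -38.29 − 64.73 = -103.02°.
a = sin²(Δφ/2) + cos φ₁ · cos φ₂ · sin²(Δλ/2) = 0.628815.
c = 2·atan2(√a, √(1−a)) = 1.83136 rad → d = 6371·c ≈ 11667.62 km.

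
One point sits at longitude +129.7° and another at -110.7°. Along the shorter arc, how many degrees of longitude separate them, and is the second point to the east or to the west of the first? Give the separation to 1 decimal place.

Raw difference: -110.7 − 129.7 = -240.4°.
Normalise into (−180°, 180°]: -240.4° + 360° = 119.6°.
Positive ⇒ the second point lies to the east; separation 119.6°.

119.6° east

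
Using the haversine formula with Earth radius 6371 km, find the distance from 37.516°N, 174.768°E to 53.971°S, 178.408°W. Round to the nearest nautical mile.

5504 nmi

Δλ = -178.408 − 174.768 = -353.176°; wrapped into (−180°, 180°]: 6.824°.
Δφ = -53.971 − 37.516 = -91.487°.
a = sin²(Δφ/2) + cos φ₁ · cos φ₂ · sin²(Δλ/2) = 0.514628.
c = 2·atan2(√a, √(1−a)) = 1.60006 rad → d = 6371·c ≈ 10193.96 km ≈ 5504.30 nmi.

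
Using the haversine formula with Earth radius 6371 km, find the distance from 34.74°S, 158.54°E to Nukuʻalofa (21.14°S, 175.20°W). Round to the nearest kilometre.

Δλ = -175.20 − 158.54 = -333.74°; wrapped into (−180°, 180°]: 26.26°.
Δφ = -21.14 − -34.74 = 13.60°.
a = sin²(Δφ/2) + cos φ₁ · cos φ₂ · sin²(Δλ/2) = 0.053570.
c = 2·atan2(√a, √(1−a)) = 0.46714 rad → d = 6371·c ≈ 2976.14 km.

2976 km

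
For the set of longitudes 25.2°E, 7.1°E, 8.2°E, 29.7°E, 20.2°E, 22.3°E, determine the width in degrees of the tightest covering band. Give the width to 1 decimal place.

22.6°

Sort the longitudes: +7.1°, +8.2°, +20.2°, +22.3°, +25.2°, +29.7°.
Eastward gaps between consecutive values (wrapping around): 1.1°, 12.0°, 2.1°, 2.9°, 4.5°, 337.4°.
Largest gap = 337.4° ⇒ minimal covering band is its complement: 360° − 337.4° = 22.6°.
Band runs from +7.1° eastward to +29.7°.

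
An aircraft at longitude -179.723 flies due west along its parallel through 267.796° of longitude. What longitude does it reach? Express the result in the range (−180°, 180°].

-87.519°

Start at -179.723°; shift −267.796° → -447.519°.
-447.519° lies outside (−180°, 180°]; add 360° → -87.519°.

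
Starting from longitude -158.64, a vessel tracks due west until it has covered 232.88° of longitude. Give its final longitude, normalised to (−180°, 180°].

-31.52°

Start at -158.64°; shift −232.88° → -391.52°.
-391.52° lies outside (−180°, 180°]; add 360° → -31.52°.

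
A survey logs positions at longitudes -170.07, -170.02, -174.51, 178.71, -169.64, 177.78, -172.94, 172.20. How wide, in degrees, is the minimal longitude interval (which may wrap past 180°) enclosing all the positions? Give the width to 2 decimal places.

Sort the longitudes: -174.51°, -172.94°, -170.07°, -170.02°, -169.64°, +172.20°, +177.78°, +178.71°.
Eastward gaps between consecutive values (wrapping around): 1.57°, 2.87°, 0.05°, 0.38°, 341.84°, 5.58°, 0.93°, 6.78°.
Largest gap = 341.84° ⇒ minimal covering band is its complement: 360° − 341.84° = 18.16°.
Band runs from +172.20° eastward to -169.64°, crossing the antimeridian.

18.16°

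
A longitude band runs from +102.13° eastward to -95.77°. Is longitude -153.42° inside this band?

Band width going east from +102.13° to -95.77°: ((-95.77 − 102.13) mod 360) = 162.10°.
Offset of -153.42° east of the west edge: ((-153.42 − 102.13) mod 360) = 104.45°.
104.45° ≤ 162.10° ⇒ inside.

Yes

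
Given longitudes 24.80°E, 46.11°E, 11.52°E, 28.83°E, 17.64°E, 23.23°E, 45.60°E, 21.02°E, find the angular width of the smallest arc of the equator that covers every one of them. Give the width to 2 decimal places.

Sort the longitudes: +11.52°, +17.64°, +21.02°, +23.23°, +24.80°, +28.83°, +45.60°, +46.11°.
Eastward gaps between consecutive values (wrapping around): 6.12°, 3.38°, 2.21°, 1.57°, 4.03°, 16.77°, 0.51°, 325.41°.
Largest gap = 325.41° ⇒ minimal covering band is its complement: 360° − 325.41° = 34.59°.
Band runs from +11.52° eastward to +46.11°.

34.59°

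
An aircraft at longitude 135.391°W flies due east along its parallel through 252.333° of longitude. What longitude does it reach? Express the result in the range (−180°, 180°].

Start at -135.391°; shift +252.333° → +116.942°.
+116.942° already lies in (−180°, 180°].

116.942°E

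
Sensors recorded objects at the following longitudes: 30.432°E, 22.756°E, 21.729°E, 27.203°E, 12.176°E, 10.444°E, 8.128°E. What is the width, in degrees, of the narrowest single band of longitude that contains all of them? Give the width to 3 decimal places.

22.304°

Sort the longitudes: +8.128°, +10.444°, +12.176°, +21.729°, +22.756°, +27.203°, +30.432°.
Eastward gaps between consecutive values (wrapping around): 2.316°, 1.732°, 9.553°, 1.027°, 4.447°, 3.229°, 337.696°.
Largest gap = 337.696° ⇒ minimal covering band is its complement: 360° − 337.696° = 22.304°.
Band runs from +8.128° eastward to +30.432°.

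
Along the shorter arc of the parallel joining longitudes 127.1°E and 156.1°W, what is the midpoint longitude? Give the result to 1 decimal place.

Signed shortest Δλ from +127.1° to -156.1° is +76.8°.
Midpoint longitude = +127.1° + (+76.8°)/2 = +127.1° + 38.4° = +165.5°.
(The naïve average (+127.1 + -156.1)/2 = -14.5° is on the wrong side of the globe.)

165.5°E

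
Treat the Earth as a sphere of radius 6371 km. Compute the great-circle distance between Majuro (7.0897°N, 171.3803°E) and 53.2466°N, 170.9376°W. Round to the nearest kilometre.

Δλ = -170.9376 − 171.3803 = -342.3179°; wrapped into (−180°, 180°]: 17.6821°.
Δφ = 53.2466 − 7.0897 = 46.1569°.
a = sin²(Δφ/2) + cos φ₁ · cos φ₂ · sin²(Δλ/2) = 0.167684.
c = 2·atan2(√a, √(1−a)) = 0.84379 rad → d = 6371·c ≈ 5375.81 km.

5376 km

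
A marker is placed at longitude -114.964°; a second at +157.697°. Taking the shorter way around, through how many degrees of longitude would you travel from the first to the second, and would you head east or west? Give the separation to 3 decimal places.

87.339° west

Raw difference: 157.697 − -114.964 = 272.661°.
Normalise into (−180°, 180°]: 272.661° − 360° = -87.339°.
Negative ⇒ the second point lies to the west; separation 87.339°.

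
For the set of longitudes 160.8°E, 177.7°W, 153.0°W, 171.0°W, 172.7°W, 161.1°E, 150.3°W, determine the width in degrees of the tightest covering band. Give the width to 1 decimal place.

Sort the longitudes: -177.7°, -172.7°, -171.0°, -153.0°, -150.3°, +160.8°, +161.1°.
Eastward gaps between consecutive values (wrapping around): 5.0°, 1.7°, 18.0°, 2.7°, 311.1°, 0.3°, 21.2°.
Largest gap = 311.1° ⇒ minimal covering band is its complement: 360° − 311.1° = 48.9°.
Band runs from +160.8° eastward to -150.3°, crossing the antimeridian.

48.9°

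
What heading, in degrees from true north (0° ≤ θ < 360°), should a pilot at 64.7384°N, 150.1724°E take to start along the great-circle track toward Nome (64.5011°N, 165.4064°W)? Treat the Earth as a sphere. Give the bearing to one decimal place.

Δλ = -165.4064 − 150.1724 = -315.5788°; wrapped into (−180°, 180°]: 44.4212°.
θ = atan2( sin Δλ · cos φ₂ , cos φ₁ · sin φ₂ − sin φ₁ · cos φ₂ · cos Δλ )
  = atan2(0.30131, 0.10712) = 70.429° → normalised to [0°, 360°): 70.429°.

70.4°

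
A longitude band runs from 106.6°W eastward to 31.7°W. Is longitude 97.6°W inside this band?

Band width going east from -106.6° to -31.7°: ((-31.7 − -106.6) mod 360) = 74.9°.
Offset of -97.6° east of the west edge: ((-97.6 − -106.6) mod 360) = 9.0°.
9.0° ≤ 74.9° ⇒ inside.

Yes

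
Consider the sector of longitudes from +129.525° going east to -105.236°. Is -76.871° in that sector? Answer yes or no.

No

Band width going east from +129.525° to -105.236°: ((-105.236 − 129.525) mod 360) = 125.239°.
Offset of -76.871° east of the west edge: ((-76.871 − 129.525) mod 360) = 153.604°.
153.604° > 125.239° ⇒ outside.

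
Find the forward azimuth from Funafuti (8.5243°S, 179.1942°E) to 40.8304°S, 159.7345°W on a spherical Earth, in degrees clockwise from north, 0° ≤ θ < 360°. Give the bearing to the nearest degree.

153°

Δλ = -159.7345 − 179.1942 = -338.9287°; wrapped into (−180°, 180°]: 21.0713°.
θ = atan2( sin Δλ · cos φ₂ , cos φ₁ · sin φ₂ − sin φ₁ · cos φ₂ · cos Δλ )
  = atan2(0.27204, -0.54194) = 153.345° → normalised to [0°, 360°): 153.345°.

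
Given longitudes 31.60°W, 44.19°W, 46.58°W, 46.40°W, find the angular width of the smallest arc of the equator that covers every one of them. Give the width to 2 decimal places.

Sort the longitudes: -46.58°, -46.40°, -44.19°, -31.60°.
Eastward gaps between consecutive values (wrapping around): 0.18°, 2.21°, 12.59°, 345.02°.
Largest gap = 345.02° ⇒ minimal covering band is its complement: 360° − 345.02° = 14.98°.
Band runs from -46.58° eastward to -31.60°.

14.98°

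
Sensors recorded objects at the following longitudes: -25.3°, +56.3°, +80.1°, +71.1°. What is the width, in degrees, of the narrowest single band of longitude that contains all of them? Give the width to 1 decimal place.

Sort the longitudes: -25.3°, +56.3°, +71.1°, +80.1°.
Eastward gaps between consecutive values (wrapping around): 81.6°, 14.8°, 9.0°, 254.6°.
Largest gap = 254.6° ⇒ minimal covering band is its complement: 360° − 254.6° = 105.4°.
Band runs from -25.3° eastward to +80.1°.

105.4°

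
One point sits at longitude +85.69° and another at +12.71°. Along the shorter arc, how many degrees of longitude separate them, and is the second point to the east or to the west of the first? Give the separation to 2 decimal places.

72.98° west

Raw difference: 12.71 − 85.69 = -72.98°.
Normalise into (−180°, 180°]: -72.98° stays -72.98°.
Negative ⇒ the second point lies to the west; separation 72.98°.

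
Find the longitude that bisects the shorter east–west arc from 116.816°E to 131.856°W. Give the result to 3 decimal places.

Signed shortest Δλ from +116.816° to -131.856° is +111.328°.
Midpoint longitude = +116.816° + (+111.328°)/2 = +116.816° + 55.664° = +172.480°.
(The naïve average (+116.816 + -131.856)/2 = -7.52° is on the wrong side of the globe.)

172.480°E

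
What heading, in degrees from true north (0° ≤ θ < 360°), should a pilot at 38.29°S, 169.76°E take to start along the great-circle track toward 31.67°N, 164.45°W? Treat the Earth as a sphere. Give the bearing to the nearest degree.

Δλ = -164.45 − 169.76 = -334.21°; wrapped into (−180°, 180°]: 25.79°.
θ = atan2( sin Δλ · cos φ₂ , cos φ₁ · sin φ₂ − sin φ₁ · cos φ₂ · cos Δλ )
  = atan2(0.37029, 0.88692) = 22.660° → normalised to [0°, 360°): 22.660°.

23°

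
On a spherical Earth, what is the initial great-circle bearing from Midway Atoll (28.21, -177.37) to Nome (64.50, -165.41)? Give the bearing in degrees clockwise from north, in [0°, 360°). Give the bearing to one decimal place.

Δλ = -165.41 − -177.37 = 11.96°.
θ = atan2( sin Δλ · cos φ₂ , cos φ₁ · sin φ₂ − sin φ₁ · cos φ₂ · cos Δλ )
  = atan2(0.08921, 0.59629) = 8.509° → normalised to [0°, 360°): 8.509°.

8.5°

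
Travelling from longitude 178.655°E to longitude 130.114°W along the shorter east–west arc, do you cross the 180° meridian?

Naïve |-130.114 − 178.655| = 308.769° > 180°, so the shorter arc goes the other way round — across 180°.
Signed shortest Δλ = ((-130.114 − 178.655 + 180) mod 360) − 180 = 51.231°.
Going east by 51.231° from +178.655° passes through 180° before reaching -130.114°.

Yes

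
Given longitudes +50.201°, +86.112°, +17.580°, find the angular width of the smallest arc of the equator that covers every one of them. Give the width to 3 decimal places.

68.532°

Sort the longitudes: +17.580°, +50.201°, +86.112°.
Eastward gaps between consecutive values (wrapping around): 32.621°, 35.911°, 291.468°.
Largest gap = 291.468° ⇒ minimal covering band is its complement: 360° − 291.468° = 68.532°.
Band runs from +17.580° eastward to +86.112°.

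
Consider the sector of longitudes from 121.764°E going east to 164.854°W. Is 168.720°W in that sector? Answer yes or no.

Band width going east from +121.764° to -164.854°: ((-164.854 − 121.764) mod 360) = 73.382°.
Offset of -168.720° east of the west edge: ((-168.720 − 121.764) mod 360) = 69.516°.
69.516° ≤ 73.382° ⇒ inside.

Yes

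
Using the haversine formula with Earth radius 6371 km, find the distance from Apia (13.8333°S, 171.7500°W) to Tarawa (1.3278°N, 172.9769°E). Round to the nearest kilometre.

2382 km

Δλ = 172.9769 − -171.7500 = 344.7269°; wrapped into (−180°, 180°]: -15.2731°.
Δφ = 1.3278 − -13.8333 = 15.1611°.
a = sin²(Δφ/2) + cos φ₁ · cos φ₂ · sin²(Δλ/2) = 0.034545.
c = 2·atan2(√a, √(1−a)) = 0.37390 rad → d = 6371·c ≈ 2382.13 km.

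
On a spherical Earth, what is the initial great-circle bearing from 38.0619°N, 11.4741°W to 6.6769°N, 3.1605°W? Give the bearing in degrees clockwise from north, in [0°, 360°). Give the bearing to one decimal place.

164.4°

Δλ = -3.1605 − -11.4741 = 8.3136°.
θ = atan2( sin Δλ · cos φ₂ , cos φ₁ · sin φ₂ − sin φ₁ · cos φ₂ · cos Δλ )
  = atan2(0.14361, -0.51435) = 164.400° → normalised to [0°, 360°): 164.400°.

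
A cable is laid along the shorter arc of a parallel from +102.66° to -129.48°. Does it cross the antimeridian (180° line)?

Naïve |-129.48 − 102.66| = 232.14° > 180°, so the shorter arc goes the other way round — across 180°.
Signed shortest Δλ = ((-129.48 − 102.66 + 180) mod 360) − 180 = 127.86°.
Going east by 127.86° from +102.66° passes through 180° before reaching -129.48°.

Yes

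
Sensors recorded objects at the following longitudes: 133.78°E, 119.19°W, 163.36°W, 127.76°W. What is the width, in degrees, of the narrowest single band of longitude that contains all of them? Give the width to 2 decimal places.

107.03°

Sort the longitudes: -163.36°, -127.76°, -119.19°, +133.78°.
Eastward gaps between consecutive values (wrapping around): 35.60°, 8.57°, 252.97°, 62.86°.
Largest gap = 252.97° ⇒ minimal covering band is its complement: 360° − 252.97° = 107.03°.
Band runs from +133.78° eastward to -119.19°, crossing the antimeridian.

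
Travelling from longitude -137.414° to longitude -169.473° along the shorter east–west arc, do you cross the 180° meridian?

No

Signed shortest Δλ = ((-169.473 − -137.414 + 180) mod 360) − 180 = -32.059°.
Going west by 32.059° from -137.414° reaches -169.473° without touching 180°.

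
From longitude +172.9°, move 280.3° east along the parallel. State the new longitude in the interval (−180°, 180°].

+93.2°

Start at +172.9°; shift +280.3° → +453.2°.
+453.2° lies outside (−180°, 180°]; subtract 360° → +93.2°.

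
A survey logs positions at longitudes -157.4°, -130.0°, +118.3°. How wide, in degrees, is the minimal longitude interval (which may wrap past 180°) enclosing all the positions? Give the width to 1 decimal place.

Sort the longitudes: -157.4°, -130.0°, +118.3°.
Eastward gaps between consecutive values (wrapping around): 27.4°, 248.3°, 84.3°.
Largest gap = 248.3° ⇒ minimal covering band is its complement: 360° − 248.3° = 111.7°.
Band runs from +118.3° eastward to -130.0°, crossing the antimeridian.

111.7°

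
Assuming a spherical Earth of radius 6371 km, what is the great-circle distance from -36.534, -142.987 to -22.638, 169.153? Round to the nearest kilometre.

4825 km

Δλ = 169.153 − -142.987 = 312.140°; wrapped into (−180°, 180°]: -47.860°.
Δφ = -22.638 − -36.534 = 13.896°.
a = sin²(Δφ/2) + cos φ₁ · cos φ₂ · sin²(Δλ/2) = 0.136647.
c = 2·atan2(√a, √(1−a)) = 0.75728 rad → d = 6371·c ≈ 4824.64 km.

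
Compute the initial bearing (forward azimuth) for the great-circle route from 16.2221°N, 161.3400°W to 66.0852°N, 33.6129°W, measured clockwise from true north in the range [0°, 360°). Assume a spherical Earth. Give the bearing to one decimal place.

Δλ = -33.6129 − -161.3400 = 127.7271°.
θ = atan2( sin Δλ · cos φ₂ , cos φ₁ · sin φ₂ − sin φ₁ · cos φ₂ · cos Δλ )
  = atan2(0.32063, 0.94705) = 18.704° → normalised to [0°, 360°): 18.704°.

18.7°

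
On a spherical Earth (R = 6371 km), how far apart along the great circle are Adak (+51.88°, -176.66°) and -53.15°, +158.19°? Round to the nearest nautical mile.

6432 nmi

Δλ = 158.19 − -176.66 = 334.85°; wrapped into (−180°, 180°]: -25.15°.
Δφ = -53.15 − 51.88 = -105.03°.
a = sin²(Δφ/2) + cos φ₁ · cos φ₂ · sin²(Δλ/2) = 0.647211.
c = 2·atan2(√a, √(1−a)) = 1.86965 rad → d = 6371·c ≈ 11911.52 km ≈ 6431.71 nmi.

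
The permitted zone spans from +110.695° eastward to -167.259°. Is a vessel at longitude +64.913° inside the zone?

No

Band width going east from +110.695° to -167.259°: ((-167.259 − 110.695) mod 360) = 82.046°.
Offset of +64.913° east of the west edge: ((64.913 − 110.695) mod 360) = 314.218°.
314.218° > 82.046° ⇒ outside.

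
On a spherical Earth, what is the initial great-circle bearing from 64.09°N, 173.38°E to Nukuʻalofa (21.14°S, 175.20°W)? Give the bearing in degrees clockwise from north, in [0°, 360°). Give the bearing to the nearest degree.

Δλ = -175.20 − 173.38 = -348.58°; wrapped into (−180°, 180°]: 11.42°.
θ = atan2( sin Δλ · cos φ₂ , cos φ₁ · sin φ₂ − sin φ₁ · cos φ₂ · cos Δλ )
  = atan2(0.18467, -0.97993) = 169.327° → normalised to [0°, 360°): 169.327°.

169°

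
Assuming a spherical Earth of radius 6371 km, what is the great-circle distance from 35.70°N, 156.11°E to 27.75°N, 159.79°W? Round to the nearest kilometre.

Δλ = -159.79 − 156.11 = -315.90°; wrapped into (−180°, 180°]: 44.10°.
Δφ = 27.75 − 35.70 = -7.95°.
a = sin²(Δφ/2) + cos φ₁ · cos φ₂ · sin²(Δλ/2) = 0.106094.
c = 2·atan2(√a, √(1−a)) = 0.66355 rad → d = 6371·c ≈ 4227.47 km.

4227 km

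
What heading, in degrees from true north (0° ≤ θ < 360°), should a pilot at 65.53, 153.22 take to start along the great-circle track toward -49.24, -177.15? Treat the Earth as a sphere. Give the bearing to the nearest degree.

159°

Δλ = -177.15 − 153.22 = -330.37°; wrapped into (−180°, 180°]: 29.63°.
θ = atan2( sin Δλ · cos φ₂ , cos φ₁ · sin φ₂ − sin φ₁ · cos φ₂ · cos Δλ )
  = atan2(0.32279, -0.83029) = 158.756° → normalised to [0°, 360°): 158.756°.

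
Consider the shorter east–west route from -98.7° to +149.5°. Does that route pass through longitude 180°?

Naïve |149.5 − -98.7| = 248.2° > 180°, so the shorter arc goes the other way round — across 180°.
Signed shortest Δλ = ((149.5 − -98.7 + 180) mod 360) − 180 = -111.8°.
Going west by 111.8° from -98.7° passes through 180° before reaching +149.5°.

Yes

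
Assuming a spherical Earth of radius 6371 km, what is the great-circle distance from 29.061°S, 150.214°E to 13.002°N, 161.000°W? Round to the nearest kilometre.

Δλ = -161.000 − 150.214 = -311.214°; wrapped into (−180°, 180°]: 48.786°.
Δφ = 13.002 − -29.061 = 42.063°.
a = sin²(Δφ/2) + cos φ₁ · cos φ₂ · sin²(Δλ/2) = 0.274063.
c = 2·atan2(√a, √(1−a)) = 1.10193 rad → d = 6371·c ≈ 7020.41 km.

7020 km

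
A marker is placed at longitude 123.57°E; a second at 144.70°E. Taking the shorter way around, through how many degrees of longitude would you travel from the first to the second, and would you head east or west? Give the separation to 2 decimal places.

21.13° east

Raw difference: 144.70 − 123.57 = 21.13°.
Normalise into (−180°, 180°]: 21.13° stays 21.13°.
Positive ⇒ the second point lies to the east; separation 21.13°.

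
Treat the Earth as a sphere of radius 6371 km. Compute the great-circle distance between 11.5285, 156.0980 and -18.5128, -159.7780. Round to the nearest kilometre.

5880 km

Δλ = -159.7780 − 156.0980 = -315.8760°; wrapped into (−180°, 180°]: 44.1240°.
Δφ = -18.5128 − 11.5285 = -30.0413°.
a = sin²(Δφ/2) + cos φ₁ · cos φ₂ · sin²(Δλ/2) = 0.198251.
c = 2·atan2(√a, √(1−a)) = 0.92291 rad → d = 6371·c ≈ 5879.89 km.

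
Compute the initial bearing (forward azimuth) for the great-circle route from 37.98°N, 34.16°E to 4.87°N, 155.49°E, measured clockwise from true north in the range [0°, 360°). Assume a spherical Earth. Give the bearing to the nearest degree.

66°

Δλ = 155.49 − 34.16 = 121.33°.
θ = atan2( sin Δλ · cos φ₂ , cos φ₁ · sin φ₂ − sin φ₁ · cos φ₂ · cos Δλ )
  = atan2(0.85110, 0.38574) = 65.619° → normalised to [0°, 360°): 65.619°.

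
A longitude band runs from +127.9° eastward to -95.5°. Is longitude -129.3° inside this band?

Yes

Band width going east from +127.9° to -95.5°: ((-95.5 − 127.9) mod 360) = 136.6°.
Offset of -129.3° east of the west edge: ((-129.3 − 127.9) mod 360) = 102.8°.
102.8° ≤ 136.6° ⇒ inside.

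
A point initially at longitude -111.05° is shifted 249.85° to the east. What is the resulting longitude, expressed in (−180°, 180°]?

Start at -111.05°; shift +249.85° → +138.80°.
+138.80° already lies in (−180°, 180°].

+138.80°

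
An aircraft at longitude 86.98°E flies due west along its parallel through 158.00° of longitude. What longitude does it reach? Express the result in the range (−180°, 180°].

Start at +86.98°; shift −158.00° → -71.02°.
-71.02° already lies in (−180°, 180°].

71.02°W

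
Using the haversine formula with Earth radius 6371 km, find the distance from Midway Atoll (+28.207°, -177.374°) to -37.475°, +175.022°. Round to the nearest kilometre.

7346 km

Δλ = 175.022 − -177.374 = 352.396°; wrapped into (−180°, 180°]: -7.604°.
Δφ = -37.475 − 28.207 = -65.682°.
a = sin²(Δφ/2) + cos φ₁ · cos φ₂ · sin²(Δλ/2) = 0.297175.
c = 2·atan2(√a, √(1−a)) = 1.15311 rad → d = 6371·c ≈ 7346.44 km.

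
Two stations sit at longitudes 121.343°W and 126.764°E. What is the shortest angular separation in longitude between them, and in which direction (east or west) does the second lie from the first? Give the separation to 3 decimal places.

111.893° west

Raw difference: 126.764 − -121.343 = 248.107°.
Normalise into (−180°, 180°]: 248.107° − 360° = -111.893°.
Negative ⇒ the second point lies to the west; separation 111.893°.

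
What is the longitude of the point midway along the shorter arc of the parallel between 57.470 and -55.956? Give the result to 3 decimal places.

Signed shortest Δλ from +57.470° to -55.956° is -113.426°.
Midpoint longitude = +57.470° + (-113.426°)/2 = +57.470° − 56.713° = +0.757°.

+0.757°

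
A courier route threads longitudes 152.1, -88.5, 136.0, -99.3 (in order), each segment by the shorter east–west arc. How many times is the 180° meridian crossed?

Leg 1: +152.1° → -88.5°, shortest Δλ = 119.4° (east) — crosses 180°.
Leg 2: -88.5° → +136.0°, shortest Δλ = -135.5° (west) — crosses 180°.
Leg 3: +136.0° → -99.3°, shortest Δλ = 124.7° (east) — crosses 180°.
Total crossings: 3.

3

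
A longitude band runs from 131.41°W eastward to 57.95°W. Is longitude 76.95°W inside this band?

Band width going east from -131.41° to -57.95°: ((-57.95 − -131.41) mod 360) = 73.46°.
Offset of -76.95° east of the west edge: ((-76.95 − -131.41) mod 360) = 54.46°.
54.46° ≤ 73.46° ⇒ inside.

Yes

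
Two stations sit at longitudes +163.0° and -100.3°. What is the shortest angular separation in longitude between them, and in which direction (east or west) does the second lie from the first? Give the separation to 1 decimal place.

Raw difference: -100.3 − 163.0 = -263.3°.
Normalise into (−180°, 180°]: -263.3° + 360° = 96.7°.
Positive ⇒ the second point lies to the east; separation 96.7°.

96.7° east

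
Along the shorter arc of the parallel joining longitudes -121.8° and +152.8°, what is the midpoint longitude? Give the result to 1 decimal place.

-164.5°

Signed shortest Δλ from -121.8° to +152.8° is -85.4°.
Midpoint longitude = -121.8° + (-85.4°)/2 = -121.8° − 42.7° = -164.5°.
(The naïve average (-121.8 + +152.8)/2 = 15.5° is on the wrong side of the globe.)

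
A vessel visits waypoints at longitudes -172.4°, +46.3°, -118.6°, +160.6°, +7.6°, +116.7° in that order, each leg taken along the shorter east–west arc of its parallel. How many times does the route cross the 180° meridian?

Leg 1: -172.4° → +46.3°, shortest Δλ = -141.3° (west) — crosses 180°.
Leg 2: +46.3° → -118.6°, shortest Δλ = -164.9° (west) — does not cross 180°.
Leg 3: -118.6° → +160.6°, shortest Δλ = -80.8° (west) — crosses 180°.
Leg 4: +160.6° → +7.6°, shortest Δλ = -153.0° (west) — does not cross 180°.
Leg 5: +7.6° → +116.7°, shortest Δλ = 109.1° (east) — does not cross 180°.
Total crossings: 2.

2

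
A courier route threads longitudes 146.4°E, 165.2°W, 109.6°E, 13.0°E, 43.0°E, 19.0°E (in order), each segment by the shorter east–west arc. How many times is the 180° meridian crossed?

Leg 1: +146.4° → -165.2°, shortest Δλ = 48.4° (east) — crosses 180°.
Leg 2: -165.2° → +109.6°, shortest Δλ = -85.2° (west) — crosses 180°.
Leg 3: +109.6° → +13.0°, shortest Δλ = -96.6° (west) — does not cross 180°.
Leg 4: +13.0° → +43.0°, shortest Δλ = 30.0° (east) — does not cross 180°.
Leg 5: +43.0° → +19.0°, shortest Δλ = -24.0° (west) — does not cross 180°.
Total crossings: 2.

2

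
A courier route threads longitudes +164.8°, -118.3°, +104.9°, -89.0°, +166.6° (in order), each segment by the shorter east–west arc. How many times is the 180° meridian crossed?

4

Leg 1: +164.8° → -118.3°, shortest Δλ = 76.9° (east) — crosses 180°.
Leg 2: -118.3° → +104.9°, shortest Δλ = -136.8° (west) — crosses 180°.
Leg 3: +104.9° → -89.0°, shortest Δλ = 166.1° (east) — crosses 180°.
Leg 4: -89.0° → +166.6°, shortest Δλ = -104.4° (west) — crosses 180°.
Total crossings: 4.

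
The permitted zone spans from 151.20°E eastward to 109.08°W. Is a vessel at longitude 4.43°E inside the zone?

Band width going east from +151.20° to -109.08°: ((-109.08 − 151.20) mod 360) = 99.72°.
Offset of +4.43° east of the west edge: ((4.43 − 151.20) mod 360) = 213.23°.
213.23° > 99.72° ⇒ outside.

No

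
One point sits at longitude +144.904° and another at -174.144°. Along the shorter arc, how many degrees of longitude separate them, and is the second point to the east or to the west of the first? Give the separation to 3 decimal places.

40.952° east

Raw difference: -174.144 − 144.904 = -319.048°.
Normalise into (−180°, 180°]: -319.048° + 360° = 40.952°.
Positive ⇒ the second point lies to the east; separation 40.952°.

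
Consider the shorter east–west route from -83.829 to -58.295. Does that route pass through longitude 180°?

No

Signed shortest Δλ = ((-58.295 − -83.829 + 180) mod 360) − 180 = 25.534°.
Going east by 25.534° from -83.829° reaches -58.295° without touching 180°.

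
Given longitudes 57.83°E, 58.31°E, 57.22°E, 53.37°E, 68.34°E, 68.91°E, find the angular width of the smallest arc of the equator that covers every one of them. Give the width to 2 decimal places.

Sort the longitudes: +53.37°, +57.22°, +57.83°, +58.31°, +68.34°, +68.91°.
Eastward gaps between consecutive values (wrapping around): 3.85°, 0.61°, 0.48°, 10.03°, 0.57°, 344.46°.
Largest gap = 344.46° ⇒ minimal covering band is its complement: 360° − 344.46° = 15.54°.
Band runs from +53.37° eastward to +68.91°.

15.54°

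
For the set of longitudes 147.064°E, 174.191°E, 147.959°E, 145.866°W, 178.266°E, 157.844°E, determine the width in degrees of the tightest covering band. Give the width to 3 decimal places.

67.070°

Sort the longitudes: -145.866°, +147.064°, +147.959°, +157.844°, +174.191°, +178.266°.
Eastward gaps between consecutive values (wrapping around): 292.930°, 0.895°, 9.885°, 16.347°, 4.075°, 35.868°.
Largest gap = 292.930° ⇒ minimal covering band is its complement: 360° − 292.930° = 67.070°.
Band runs from +147.064° eastward to -145.866°, crossing the antimeridian.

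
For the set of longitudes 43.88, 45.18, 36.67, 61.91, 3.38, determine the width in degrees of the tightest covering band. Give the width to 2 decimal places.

Sort the longitudes: +3.38°, +36.67°, +43.88°, +45.18°, +61.91°.
Eastward gaps between consecutive values (wrapping around): 33.29°, 7.21°, 1.30°, 16.73°, 301.47°.
Largest gap = 301.47° ⇒ minimal covering band is its complement: 360° − 301.47° = 58.53°.
Band runs from +3.38° eastward to +61.91°.

58.53°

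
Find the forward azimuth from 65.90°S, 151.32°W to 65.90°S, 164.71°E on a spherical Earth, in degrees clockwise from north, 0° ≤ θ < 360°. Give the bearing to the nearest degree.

250°

Δλ = 164.71 − -151.32 = 316.03°; wrapped into (−180°, 180°]: -43.97°.
θ = atan2( sin Δλ · cos φ₂ , cos φ₁ · sin φ₂ − sin φ₁ · cos φ₂ · cos Δλ )
  = atan2(-0.28350, -0.10448) = -110.230° → normalised to [0°, 360°): 249.770°.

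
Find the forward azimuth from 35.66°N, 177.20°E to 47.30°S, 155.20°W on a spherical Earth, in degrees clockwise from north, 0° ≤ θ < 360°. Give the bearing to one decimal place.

Δλ = -155.20 − 177.20 = -332.40°; wrapped into (−180°, 180°]: 27.60°.
θ = atan2( sin Δλ · cos φ₂ , cos φ₁ · sin φ₂ − sin φ₁ · cos φ₂ · cos Δλ )
  = atan2(0.31419, -0.94747) = 161.654° → normalised to [0°, 360°): 161.654°.

161.7°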